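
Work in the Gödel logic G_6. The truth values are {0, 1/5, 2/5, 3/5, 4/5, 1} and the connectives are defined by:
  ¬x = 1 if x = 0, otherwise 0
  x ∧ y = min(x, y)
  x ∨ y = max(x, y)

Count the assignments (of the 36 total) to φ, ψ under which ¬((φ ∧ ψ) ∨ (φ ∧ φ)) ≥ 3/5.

6

value 1: 6 assignments (counts)
value 0: 30 assignments
So 6 of the 36 assignments meet the threshold.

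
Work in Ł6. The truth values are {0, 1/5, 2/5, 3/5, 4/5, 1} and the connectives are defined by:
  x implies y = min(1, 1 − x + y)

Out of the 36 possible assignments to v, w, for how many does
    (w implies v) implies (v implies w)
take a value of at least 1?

21

value 1: 21 assignments (counts)
value 4/5: 5 assignments
value 3/5: 4 assignments
value 2/5: 3 assignments
value 1/5: 2 assignments
value 0: 1 assignment
So 21 of the 36 assignments meet the threshold.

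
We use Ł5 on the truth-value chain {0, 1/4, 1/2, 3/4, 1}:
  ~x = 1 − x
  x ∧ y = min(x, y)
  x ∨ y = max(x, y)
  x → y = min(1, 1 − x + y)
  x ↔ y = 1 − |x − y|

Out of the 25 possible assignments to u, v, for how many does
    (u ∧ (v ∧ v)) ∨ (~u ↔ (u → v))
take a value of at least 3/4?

value 1: 10 assignments (counts)
value 3/4: 10 assignments (counts)
value 1/2: 5 assignments
So 20 of the 25 assignments meet the threshold.

20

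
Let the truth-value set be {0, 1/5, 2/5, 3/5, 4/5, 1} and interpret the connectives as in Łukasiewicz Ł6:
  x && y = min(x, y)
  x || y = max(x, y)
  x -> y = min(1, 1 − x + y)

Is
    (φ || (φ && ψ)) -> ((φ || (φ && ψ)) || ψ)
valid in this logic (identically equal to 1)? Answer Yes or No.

Yes

At φ = 4/5, ψ = 0, for instance:
φ && ψ = 4/5 && 0 = 0
φ || (φ && ψ) = 4/5 || 0 = 4/5
(φ || (φ && ψ)) || ψ = 4/5 || 0 = 4/5
(φ || (φ && ψ)) -> ((φ || (φ && ψ)) || ψ) = 4/5 -> 4/5 = 1
and checking the remaining 35 assignments likewise gives ≥ 1 in every case.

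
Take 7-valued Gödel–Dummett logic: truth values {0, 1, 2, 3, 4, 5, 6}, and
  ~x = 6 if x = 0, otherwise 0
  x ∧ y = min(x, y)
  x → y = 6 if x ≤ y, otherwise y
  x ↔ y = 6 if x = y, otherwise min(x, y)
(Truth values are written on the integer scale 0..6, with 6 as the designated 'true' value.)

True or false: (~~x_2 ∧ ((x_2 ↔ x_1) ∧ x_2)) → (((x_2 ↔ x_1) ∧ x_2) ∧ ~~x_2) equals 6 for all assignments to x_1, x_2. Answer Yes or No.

At x_1 = 0, x_2 = 2, for instance:
~x_2 = ~2 = 0
~~x_2 = ~0 = 6
x_2 ↔ x_1 = 2 ↔ 0 = 0
(x_2 ↔ x_1) ∧ x_2 = 0 ∧ 2 = 0
~~x_2 ∧ ((x_2 ↔ x_1) ∧ x_2) = 6 ∧ 0 = 0
((x_2 ↔ x_1) ∧ x_2) ∧ ~~x_2 = 0 ∧ 6 = 0
(~~x_2 ∧ ((x_2 ↔ x_1) ∧ x_2)) → (((x_2 ↔ x_1) ∧ x_2) ∧ ~~x_2) = 0 → 0 = 6
and checking the remaining 48 assignments likewise gives ≥ 6 in every case.

Yes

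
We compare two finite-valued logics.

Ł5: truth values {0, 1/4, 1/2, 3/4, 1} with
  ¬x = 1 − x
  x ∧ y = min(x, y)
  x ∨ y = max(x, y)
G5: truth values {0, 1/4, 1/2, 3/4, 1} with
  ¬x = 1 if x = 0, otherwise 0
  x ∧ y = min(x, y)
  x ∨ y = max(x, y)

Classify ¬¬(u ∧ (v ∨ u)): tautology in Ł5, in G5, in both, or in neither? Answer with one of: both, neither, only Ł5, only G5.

neither

In Ł5: at u = 0, v = 0 the value is 0 — not a tautology.
In G5: at u = 0, v = 0 the value is 0 — not a tautology.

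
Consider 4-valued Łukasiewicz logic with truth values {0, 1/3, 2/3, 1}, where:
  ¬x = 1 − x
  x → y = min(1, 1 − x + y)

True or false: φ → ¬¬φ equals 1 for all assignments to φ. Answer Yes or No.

φ = 0 ↦ 1
φ = 1/3 ↦ 1
φ = 2/3 ↦ 1
φ = 1 ↦ 1
Every assignment gives a value ≥ 1.

Yes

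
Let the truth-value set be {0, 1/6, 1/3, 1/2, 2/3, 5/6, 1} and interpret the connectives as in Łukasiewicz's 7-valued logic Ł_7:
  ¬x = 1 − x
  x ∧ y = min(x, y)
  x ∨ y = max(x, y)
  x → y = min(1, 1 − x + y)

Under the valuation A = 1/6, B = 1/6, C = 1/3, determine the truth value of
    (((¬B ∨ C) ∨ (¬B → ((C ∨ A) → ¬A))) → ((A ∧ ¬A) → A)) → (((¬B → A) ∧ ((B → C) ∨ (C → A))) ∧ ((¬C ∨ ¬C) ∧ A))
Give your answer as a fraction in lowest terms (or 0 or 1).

¬B = ¬1/6 = 5/6
¬B ∨ C = 5/6 ∨ 1/3 = 5/6
¬B = ¬1/6 = 5/6
C ∨ A = 1/3 ∨ 1/6 = 1/3
¬A = ¬1/6 = 5/6
(C ∨ A) → ¬A = 1/3 → 5/6 = 1
¬B → ((C ∨ A) → ¬A) = 5/6 → 1 = 1
(¬B ∨ C) ∨ (¬B → ((C ∨ A) → ¬A)) = 5/6 ∨ 1 = 1
¬A = ¬1/6 = 5/6
A ∧ ¬A = 1/6 ∧ 5/6 = 1/6
(A ∧ ¬A) → A = 1/6 → 1/6 = 1
((¬B ∨ C) ∨ (¬B → ((C ∨ A) → ¬A))) → ((A ∧ ¬A) → A) = 1 → 1 = 1
¬B = ¬1/6 = 5/6
¬B → A = 5/6 → 1/6 = 1/3
B → C = 1/6 → 1/3 = 1
C → A = 1/3 → 1/6 = 5/6
(B → C) ∨ (C → A) = 1 ∨ 5/6 = 1
(¬B → A) ∧ ((B → C) ∨ (C → A)) = 1/3 ∧ 1 = 1/3
¬C = ¬1/3 = 2/3
¬C = ¬1/3 = 2/3
¬C ∨ ¬C = 2/3 ∨ 2/3 = 2/3
(¬C ∨ ¬C) ∧ A = 2/3 ∧ 1/6 = 1/6
((¬B → A) ∧ ((B → C) ∨ (C → A))) ∧ ((¬C ∨ ¬C) ∧ A) = 1/3 ∧ 1/6 = 1/6
(((¬B ∨ C) ∨ (¬B → ((C ∨ A) → ¬A))) → ((A ∧ ¬A) → A)) → (((¬B → A) ∧ ((B → C) ∨ (C → A))) ∧ ((¬C ∨ ¬C) ∧ A)) = 1 → 1/6 = 1/6

1/6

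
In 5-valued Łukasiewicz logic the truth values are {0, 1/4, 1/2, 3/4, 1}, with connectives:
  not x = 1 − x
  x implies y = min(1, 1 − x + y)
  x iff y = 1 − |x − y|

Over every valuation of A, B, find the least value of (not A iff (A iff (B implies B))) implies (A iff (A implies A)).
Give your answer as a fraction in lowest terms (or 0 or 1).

Take A = 1/2, B = 0:
not A = not 1/2 = 1/2
B implies B = 0 implies 0 = 1
A iff (B implies B) = 1/2 iff 1 = 1/2
not A iff (A iff (B implies B)) = 1/2 iff 1/2 = 1
A implies A = 1/2 implies 1/2 = 1
A iff (A implies A) = 1/2 iff 1 = 1/2
(not A iff (A iff (B implies B))) implies (A iff (A implies A)) = 1 implies 1/2 = 1/2
No assignment yields a value below 1/2, so this is the minimum.

1/2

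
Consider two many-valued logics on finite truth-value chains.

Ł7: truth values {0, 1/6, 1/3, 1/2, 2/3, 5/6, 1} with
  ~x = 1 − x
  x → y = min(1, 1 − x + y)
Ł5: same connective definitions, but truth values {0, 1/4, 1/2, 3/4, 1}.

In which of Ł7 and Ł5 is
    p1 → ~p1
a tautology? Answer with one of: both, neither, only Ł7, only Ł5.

In Ł7: at p1 = 2/3 the value is 2/3 — not a tautology.
In Ł5: at p1 = 3/4 the value is 1/2 — not a tautology.

neither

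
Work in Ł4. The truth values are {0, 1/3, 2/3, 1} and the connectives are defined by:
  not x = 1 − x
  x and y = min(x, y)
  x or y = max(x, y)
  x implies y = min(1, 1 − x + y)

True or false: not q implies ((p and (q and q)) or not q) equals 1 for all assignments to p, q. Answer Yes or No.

p = 0, q = 0 ↦ 1
p = 0, q = 1/3 ↦ 1
p = 0, q = 2/3 ↦ 1
p = 0, q = 1 ↦ 1
p = 1/3, q = 0 ↦ 1
p = 1/3, q = 1/3 ↦ 1
p = 1/3, q = 2/3 ↦ 1
p = 1/3, q = 1 ↦ 1
p = 2/3, q = 0 ↦ 1
p = 2/3, q = 1/3 ↦ 1
p = 2/3, q = 2/3 ↦ 1
p = 2/3, q = 1 ↦ 1
p = 1, q = 0 ↦ 1
p = 1, q = 1/3 ↦ 1
p = 1, q = 2/3 ↦ 1
p = 1, q = 1 ↦ 1
Every assignment gives a value ≥ 1.

Yes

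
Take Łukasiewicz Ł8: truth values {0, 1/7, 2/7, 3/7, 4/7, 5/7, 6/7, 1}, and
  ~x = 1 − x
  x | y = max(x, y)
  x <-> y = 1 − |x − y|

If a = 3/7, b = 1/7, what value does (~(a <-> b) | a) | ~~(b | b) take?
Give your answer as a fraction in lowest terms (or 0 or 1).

a <-> b = 3/7 <-> 1/7 = 5/7
~(a <-> b) = ~5/7 = 2/7
~(a <-> b) | a = 2/7 | 3/7 = 3/7
b | b = 1/7 | 1/7 = 1/7
~(b | b) = ~1/7 = 6/7
~~(b | b) = ~6/7 = 1/7
(~(a <-> b) | a) | ~~(b | b) = 3/7 | 1/7 = 3/7

3/7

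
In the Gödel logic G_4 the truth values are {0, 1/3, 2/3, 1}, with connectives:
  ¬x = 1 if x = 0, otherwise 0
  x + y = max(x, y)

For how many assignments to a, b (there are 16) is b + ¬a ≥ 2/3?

10

a = 0, b = 0 ↦ 1  ≥
a = 0, b = 1/3 ↦ 1  ≥
a = 0, b = 2/3 ↦ 1  ≥
a = 0, b = 1 ↦ 1  ≥
a = 1/3, b = 0 ↦ 0  <
a = 1/3, b = 1/3 ↦ 1/3  <
a = 1/3, b = 2/3 ↦ 2/3  ≥
a = 1/3, b = 1 ↦ 1  ≥
a = 2/3, b = 0 ↦ 0  <
a = 2/3, b = 1/3 ↦ 1/3  <
a = 2/3, b = 2/3 ↦ 2/3  ≥
a = 2/3, b = 1 ↦ 1  ≥
a = 1, b = 0 ↦ 0  <
a = 1, b = 1/3 ↦ 1/3  <
a = 1, b = 2/3 ↦ 2/3  ≥
a = 1, b = 1 ↦ 1  ≥
So 10 of the 16 assignments meet the threshold.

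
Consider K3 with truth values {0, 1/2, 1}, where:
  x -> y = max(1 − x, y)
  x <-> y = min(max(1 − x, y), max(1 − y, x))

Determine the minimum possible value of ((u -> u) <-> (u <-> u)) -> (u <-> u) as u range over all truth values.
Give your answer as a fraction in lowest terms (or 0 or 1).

1/2

Take u = 1/2:
u -> u = 1/2 -> 1/2 = 1/2
u <-> u = 1/2 <-> 1/2 = 1/2
(u -> u) <-> (u <-> u) = 1/2 <-> 1/2 = 1/2
u <-> u = 1/2 <-> 1/2 = 1/2
((u -> u) <-> (u <-> u)) -> (u <-> u) = 1/2 -> 1/2 = 1/2
No assignment yields a value below 1/2, so this is the minimum.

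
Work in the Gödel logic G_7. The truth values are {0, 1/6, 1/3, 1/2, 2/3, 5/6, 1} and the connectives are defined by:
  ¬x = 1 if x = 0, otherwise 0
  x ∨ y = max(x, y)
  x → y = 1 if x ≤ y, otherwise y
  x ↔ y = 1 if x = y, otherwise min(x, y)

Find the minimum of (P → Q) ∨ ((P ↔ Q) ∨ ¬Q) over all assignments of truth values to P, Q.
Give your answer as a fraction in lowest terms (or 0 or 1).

Take P = 1/3, Q = 1/6:
P → Q = 1/3 → 1/6 = 1/6
P ↔ Q = 1/3 ↔ 1/6 = 1/6
¬Q = ¬1/6 = 0
(P ↔ Q) ∨ ¬Q = 1/6 ∨ 0 = 1/6
(P → Q) ∨ ((P ↔ Q) ∨ ¬Q) = 1/6 ∨ 1/6 = 1/6
No assignment yields a value below 1/6, so this is the minimum.

1/6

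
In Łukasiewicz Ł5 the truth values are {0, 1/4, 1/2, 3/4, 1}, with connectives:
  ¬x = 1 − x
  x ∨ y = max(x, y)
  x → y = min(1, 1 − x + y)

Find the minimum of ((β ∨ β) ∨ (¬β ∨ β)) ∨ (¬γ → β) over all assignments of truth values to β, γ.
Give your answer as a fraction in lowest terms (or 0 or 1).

1/2

Take β = 1/2, γ = 0:
β ∨ β = 1/2 ∨ 1/2 = 1/2
¬β = ¬1/2 = 1/2
¬β ∨ β = 1/2 ∨ 1/2 = 1/2
(β ∨ β) ∨ (¬β ∨ β) = 1/2 ∨ 1/2 = 1/2
¬γ = ¬0 = 1
¬γ → β = 1 → 1/2 = 1/2
((β ∨ β) ∨ (¬β ∨ β)) ∨ (¬γ → β) = 1/2 ∨ 1/2 = 1/2
No assignment yields a value below 1/2, so this is the minimum.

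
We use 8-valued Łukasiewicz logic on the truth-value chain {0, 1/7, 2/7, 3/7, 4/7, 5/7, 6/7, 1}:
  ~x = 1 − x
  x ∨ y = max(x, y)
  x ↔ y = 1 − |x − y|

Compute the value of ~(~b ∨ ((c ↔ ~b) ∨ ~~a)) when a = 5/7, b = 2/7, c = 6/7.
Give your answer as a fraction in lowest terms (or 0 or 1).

1/7

~b = ~2/7 = 5/7
~b = ~2/7 = 5/7
c ↔ ~b = 6/7 ↔ 5/7 = 6/7
~a = ~5/7 = 2/7
~~a = ~2/7 = 5/7
(c ↔ ~b) ∨ ~~a = 6/7 ∨ 5/7 = 6/7
~b ∨ ((c ↔ ~b) ∨ ~~a) = 5/7 ∨ 6/7 = 6/7
~(~b ∨ ((c ↔ ~b) ∨ ~~a)) = ~6/7 = 1/7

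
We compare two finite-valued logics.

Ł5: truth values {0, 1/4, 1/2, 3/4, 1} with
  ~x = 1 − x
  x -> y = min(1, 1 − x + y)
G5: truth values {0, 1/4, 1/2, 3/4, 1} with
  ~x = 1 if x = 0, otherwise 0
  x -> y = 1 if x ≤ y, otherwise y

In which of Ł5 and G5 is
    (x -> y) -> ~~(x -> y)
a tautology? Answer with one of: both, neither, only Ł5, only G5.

both

In Ł5: every assignment gives 1 — tautology.
In G5: every assignment gives 1 — tautology.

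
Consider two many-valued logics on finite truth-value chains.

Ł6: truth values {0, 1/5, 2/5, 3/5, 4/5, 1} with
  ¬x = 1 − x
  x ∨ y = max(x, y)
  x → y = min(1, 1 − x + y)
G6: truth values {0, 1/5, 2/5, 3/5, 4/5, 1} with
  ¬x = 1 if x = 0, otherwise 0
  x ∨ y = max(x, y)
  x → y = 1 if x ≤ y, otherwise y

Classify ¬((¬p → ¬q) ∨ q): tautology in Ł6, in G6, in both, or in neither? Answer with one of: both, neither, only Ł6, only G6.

In Ł6: at p = 0, q = 0 the value is 0 — not a tautology.
In G6: at p = 0, q = 0 the value is 0 — not a tautology.

neither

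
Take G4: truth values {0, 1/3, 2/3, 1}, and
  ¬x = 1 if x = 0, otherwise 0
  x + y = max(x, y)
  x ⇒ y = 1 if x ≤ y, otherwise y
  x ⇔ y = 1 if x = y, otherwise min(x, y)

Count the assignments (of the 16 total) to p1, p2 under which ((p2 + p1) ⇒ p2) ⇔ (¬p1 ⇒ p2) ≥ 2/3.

9

p1 = 0, p2 = 0 ↦ 0  <
p1 = 0, p2 = 1/3 ↦ 1/3  <
p1 = 0, p2 = 2/3 ↦ 2/3  ≥
p1 = 0, p2 = 1 ↦ 1  ≥
p1 = 1/3, p2 = 0 ↦ 0  <
p1 = 1/3, p2 = 1/3 ↦ 1  ≥
p1 = 1/3, p2 = 2/3 ↦ 1  ≥
p1 = 1/3, p2 = 1 ↦ 1  ≥
p1 = 2/3, p2 = 0 ↦ 0  <
p1 = 2/3, p2 = 1/3 ↦ 1/3  <
p1 = 2/3, p2 = 2/3 ↦ 1  ≥
p1 = 2/3, p2 = 1 ↦ 1  ≥
p1 = 1, p2 = 0 ↦ 0  <
p1 = 1, p2 = 1/3 ↦ 1/3  <
p1 = 1, p2 = 2/3 ↦ 2/3  ≥
p1 = 1, p2 = 1 ↦ 1  ≥
So 9 of the 16 assignments meet the threshold.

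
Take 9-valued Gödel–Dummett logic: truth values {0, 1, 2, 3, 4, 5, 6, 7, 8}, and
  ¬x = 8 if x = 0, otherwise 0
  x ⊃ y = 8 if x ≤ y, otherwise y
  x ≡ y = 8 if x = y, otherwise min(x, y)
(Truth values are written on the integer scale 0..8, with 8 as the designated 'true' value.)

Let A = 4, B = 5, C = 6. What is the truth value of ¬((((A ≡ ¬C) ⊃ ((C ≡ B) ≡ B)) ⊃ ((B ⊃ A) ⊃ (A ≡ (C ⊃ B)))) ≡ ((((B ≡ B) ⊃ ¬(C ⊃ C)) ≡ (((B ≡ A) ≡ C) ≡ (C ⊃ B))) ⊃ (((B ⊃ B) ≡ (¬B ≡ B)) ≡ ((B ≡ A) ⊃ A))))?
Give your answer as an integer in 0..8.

¬C = ¬6 = 0
A ≡ ¬C = 4 ≡ 0 = 0
C ≡ B = 6 ≡ 5 = 5
(C ≡ B) ≡ B = 5 ≡ 5 = 8
(A ≡ ¬C) ⊃ ((C ≡ B) ≡ B) = 0 ⊃ 8 = 8
B ⊃ A = 5 ⊃ 4 = 4
C ⊃ B = 6 ⊃ 5 = 5
A ≡ (C ⊃ B) = 4 ≡ 5 = 4
(B ⊃ A) ⊃ (A ≡ (C ⊃ B)) = 4 ⊃ 4 = 8
((A ≡ ¬C) ⊃ ((C ≡ B) ≡ B)) ⊃ ((B ⊃ A) ⊃ (A ≡ (C ⊃ B))) = 8 ⊃ 8 = 8
B ≡ B = 5 ≡ 5 = 8
C ⊃ C = 6 ⊃ 6 = 8
¬(C ⊃ C) = ¬8 = 0
(B ≡ B) ⊃ ¬(C ⊃ C) = 8 ⊃ 0 = 0
B ≡ A = 5 ≡ 4 = 4
(B ≡ A) ≡ C = 4 ≡ 6 = 4
C ⊃ B = 6 ⊃ 5 = 5
((B ≡ A) ≡ C) ≡ (C ⊃ B) = 4 ≡ 5 = 4
((B ≡ B) ⊃ ¬(C ⊃ C)) ≡ (((B ≡ A) ≡ C) ≡ (C ⊃ B)) = 0 ≡ 4 = 0
B ⊃ B = 5 ⊃ 5 = 8
¬B = ¬5 = 0
¬B ≡ B = 0 ≡ 5 = 0
(B ⊃ B) ≡ (¬B ≡ B) = 8 ≡ 0 = 0
B ≡ A = 5 ≡ 4 = 4
(B ≡ A) ⊃ A = 4 ⊃ 4 = 8
((B ⊃ B) ≡ (¬B ≡ B)) ≡ ((B ≡ A) ⊃ A) = 0 ≡ 8 = 0
(((B ≡ B) ⊃ ¬(C ⊃ C)) ≡ (((B ≡ A) ≡ C) ≡ (C ⊃ B))) ⊃ (((B ⊃ B) ≡ (¬B ≡ B)) ≡ ((B ≡ A) ⊃ A)) = 0 ⊃ 0 = 8
(((A ≡ ¬C) ⊃ ((C ≡ B) ≡ B)) ⊃ ((B ⊃ A) ⊃ (A ≡ (C ⊃ B)))) ≡ ((((B ≡ B) ⊃ ¬(C ⊃ C)) ≡ (((B ≡ A) ≡ C) ≡ (C ⊃ B))) ⊃ (((B ⊃ B) ≡ (¬B ≡ B)) ≡ ((B ≡ A) ⊃ A))) = 8 ≡ 8 = 8
¬((((A ≡ ¬C) ⊃ ((C ≡ B) ≡ B)) ⊃ ((B ⊃ A) ⊃ (A ≡ (C ⊃ B)))) ≡ ((((B ≡ B) ⊃ ¬(C ⊃ C)) ≡ (((B ≡ A) ≡ C) ≡ (C ⊃ B))) ⊃ (((B ⊃ B) ≡ (¬B ≡ B)) ≡ ((B ≡ A) ⊃ A)))) = ¬8 = 0

0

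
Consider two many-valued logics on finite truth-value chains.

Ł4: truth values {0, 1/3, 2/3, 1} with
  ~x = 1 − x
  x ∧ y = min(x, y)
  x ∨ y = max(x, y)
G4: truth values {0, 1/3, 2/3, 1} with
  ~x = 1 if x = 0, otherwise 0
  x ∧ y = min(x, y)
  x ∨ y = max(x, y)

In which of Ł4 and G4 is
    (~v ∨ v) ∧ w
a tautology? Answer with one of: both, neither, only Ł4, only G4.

In Ł4: at v = 0, w = 0 the value is 0 — not a tautology.
In G4: at v = 0, w = 0 the value is 0 — not a tautology.

neither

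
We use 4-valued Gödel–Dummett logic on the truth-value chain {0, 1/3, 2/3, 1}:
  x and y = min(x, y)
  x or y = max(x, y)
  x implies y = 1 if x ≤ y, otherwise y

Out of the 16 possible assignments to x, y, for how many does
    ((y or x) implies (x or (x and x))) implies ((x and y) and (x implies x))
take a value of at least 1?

7

x = 0, y = 0 ↦ 0  <
x = 0, y = 1/3 ↦ 1  ≥
x = 0, y = 2/3 ↦ 1  ≥
x = 0, y = 1 ↦ 1  ≥
x = 1/3, y = 0 ↦ 0  <
x = 1/3, y = 1/3 ↦ 1/3  <
x = 1/3, y = 2/3 ↦ 1  ≥
x = 1/3, y = 1 ↦ 1  ≥
x = 2/3, y = 0 ↦ 0  <
x = 2/3, y = 1/3 ↦ 1/3  <
x = 2/3, y = 2/3 ↦ 2/3  <
x = 2/3, y = 1 ↦ 1  ≥
x = 1, y = 0 ↦ 0  <
x = 1, y = 1/3 ↦ 1/3  <
x = 1, y = 2/3 ↦ 2/3  <
x = 1, y = 1 ↦ 1  ≥
So 7 of the 16 assignments meet the threshold.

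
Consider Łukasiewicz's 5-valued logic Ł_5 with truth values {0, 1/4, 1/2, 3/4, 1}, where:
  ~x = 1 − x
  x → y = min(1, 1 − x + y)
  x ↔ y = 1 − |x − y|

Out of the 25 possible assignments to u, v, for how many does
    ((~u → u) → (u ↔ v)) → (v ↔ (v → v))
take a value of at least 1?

value 1: 10 assignments (counts)
value 3/4: 6 assignments
value 1/2: 5 assignments
value 1/4: 2 assignments
value 0: 2 assignments
So 10 of the 25 assignments meet the threshold.

10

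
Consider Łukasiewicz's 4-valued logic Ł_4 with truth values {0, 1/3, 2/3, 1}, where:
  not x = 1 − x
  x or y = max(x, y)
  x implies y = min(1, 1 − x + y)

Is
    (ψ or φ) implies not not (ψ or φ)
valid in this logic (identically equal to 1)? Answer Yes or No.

Yes

φ = 0, ψ = 0 ↦ 1
φ = 0, ψ = 1/3 ↦ 1
φ = 0, ψ = 2/3 ↦ 1
φ = 0, ψ = 1 ↦ 1
φ = 1/3, ψ = 0 ↦ 1
φ = 1/3, ψ = 1/3 ↦ 1
φ = 1/3, ψ = 2/3 ↦ 1
φ = 1/3, ψ = 1 ↦ 1
φ = 2/3, ψ = 0 ↦ 1
φ = 2/3, ψ = 1/3 ↦ 1
φ = 2/3, ψ = 2/3 ↦ 1
φ = 2/3, ψ = 1 ↦ 1
φ = 1, ψ = 0 ↦ 1
φ = 1, ψ = 1/3 ↦ 1
φ = 1, ψ = 2/3 ↦ 1
φ = 1, ψ = 1 ↦ 1
Every assignment gives a value ≥ 1.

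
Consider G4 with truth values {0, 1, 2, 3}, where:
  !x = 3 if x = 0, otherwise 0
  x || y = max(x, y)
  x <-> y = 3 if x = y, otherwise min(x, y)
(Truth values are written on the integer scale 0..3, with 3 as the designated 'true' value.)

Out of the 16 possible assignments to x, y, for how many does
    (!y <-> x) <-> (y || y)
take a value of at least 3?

2

x = 0, y = 0 ↦ 3  ≥
x = 0, y = 1 ↦ 1  <
x = 0, y = 2 ↦ 2  <
x = 0, y = 3 ↦ 3  ≥
x = 1, y = 0 ↦ 0  <
x = 1, y = 1 ↦ 0  <
x = 1, y = 2 ↦ 0  <
x = 1, y = 3 ↦ 0  <
x = 2, y = 0 ↦ 0  <
x = 2, y = 1 ↦ 0  <
x = 2, y = 2 ↦ 0  <
x = 2, y = 3 ↦ 0  <
x = 3, y = 0 ↦ 0  <
x = 3, y = 1 ↦ 0  <
x = 3, y = 2 ↦ 0  <
x = 3, y = 3 ↦ 0  <
So 2 of the 16 assignments meet the threshold.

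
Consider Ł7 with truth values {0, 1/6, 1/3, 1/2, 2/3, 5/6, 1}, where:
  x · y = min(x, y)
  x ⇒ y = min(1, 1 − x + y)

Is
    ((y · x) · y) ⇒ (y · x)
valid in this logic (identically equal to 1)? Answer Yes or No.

At x = 2/3, y = 0, for instance:
y · x = 0 · 2/3 = 0
(y · x) · y = 0 · 0 = 0
((y · x) · y) ⇒ (y · x) = 0 ⇒ 0 = 1
and checking the remaining 48 assignments likewise gives ≥ 1 in every case.

Yes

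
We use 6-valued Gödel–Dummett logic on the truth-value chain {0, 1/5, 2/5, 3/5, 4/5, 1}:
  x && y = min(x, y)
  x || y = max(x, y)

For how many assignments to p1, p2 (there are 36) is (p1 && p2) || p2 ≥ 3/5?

18

value 1: 6 assignments (counts)
value 4/5: 6 assignments (counts)
value 3/5: 6 assignments (counts)
value 2/5: 6 assignments
value 1/5: 6 assignments
value 0: 6 assignments
So 18 of the 36 assignments meet the threshold.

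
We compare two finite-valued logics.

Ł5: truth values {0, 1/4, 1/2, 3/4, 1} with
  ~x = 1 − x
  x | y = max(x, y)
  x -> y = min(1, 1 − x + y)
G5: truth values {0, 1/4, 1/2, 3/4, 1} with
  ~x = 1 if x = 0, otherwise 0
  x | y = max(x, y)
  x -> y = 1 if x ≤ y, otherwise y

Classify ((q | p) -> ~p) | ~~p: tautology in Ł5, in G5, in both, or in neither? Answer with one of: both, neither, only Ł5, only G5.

In Ł5: at p = 1/4, q = 1 the value is 3/4 — not a tautology.
In G5: every assignment gives 1 — tautology.

only G5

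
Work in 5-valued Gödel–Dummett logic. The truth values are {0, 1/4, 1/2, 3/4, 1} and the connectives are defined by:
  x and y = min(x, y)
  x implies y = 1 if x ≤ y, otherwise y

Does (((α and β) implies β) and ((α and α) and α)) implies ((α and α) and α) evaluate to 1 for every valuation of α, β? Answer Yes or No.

Yes

At α = 1/2, β = 1/4, for instance:
α and β = 1/2 and 1/4 = 1/4
(α and β) implies β = 1/4 implies 1/4 = 1
α and α = 1/2 and 1/2 = 1/2
(α and α) and α = 1/2 and 1/2 = 1/2
((α and β) implies β) and ((α and α) and α) = 1 and 1/2 = 1/2
(((α and β) implies β) and ((α and α) and α)) implies ((α and α) and α) = 1/2 implies 1/2 = 1
and checking the remaining 24 assignments likewise gives ≥ 1 in every case.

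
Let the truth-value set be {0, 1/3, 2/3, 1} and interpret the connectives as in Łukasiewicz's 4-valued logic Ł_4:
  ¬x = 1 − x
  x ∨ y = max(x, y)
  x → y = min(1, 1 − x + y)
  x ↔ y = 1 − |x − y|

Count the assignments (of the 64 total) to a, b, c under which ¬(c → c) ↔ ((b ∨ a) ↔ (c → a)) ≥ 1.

value 1: 2 assignments (counts)
value 2/3: 9 assignments
value 1/3: 22 assignments
value 0: 31 assignments
So 2 of the 64 assignments meet the threshold.

2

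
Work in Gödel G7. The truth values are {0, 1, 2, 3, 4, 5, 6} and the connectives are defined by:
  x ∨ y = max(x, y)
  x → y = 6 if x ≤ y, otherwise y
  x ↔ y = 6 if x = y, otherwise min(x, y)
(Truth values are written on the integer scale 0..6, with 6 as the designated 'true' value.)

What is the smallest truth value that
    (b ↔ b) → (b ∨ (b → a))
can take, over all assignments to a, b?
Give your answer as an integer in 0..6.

Take a = 0, b = 1:
b ↔ b = 1 ↔ 1 = 6
b → a = 1 → 0 = 0
b ∨ (b → a) = 1 ∨ 0 = 1
(b ↔ b) → (b ∨ (b → a)) = 6 → 1 = 1
No assignment yields a value below 1, so this is the minimum.

1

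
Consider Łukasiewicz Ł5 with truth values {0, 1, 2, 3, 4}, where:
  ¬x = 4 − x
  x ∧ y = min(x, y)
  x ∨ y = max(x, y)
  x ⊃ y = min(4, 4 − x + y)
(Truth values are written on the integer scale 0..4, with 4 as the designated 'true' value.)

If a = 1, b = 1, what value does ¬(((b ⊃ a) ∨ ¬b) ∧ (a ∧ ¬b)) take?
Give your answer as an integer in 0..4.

b ⊃ a = 1 ⊃ 1 = 4
¬b = ¬1 = 3
(b ⊃ a) ∨ ¬b = 4 ∨ 3 = 4
¬b = ¬1 = 3
a ∧ ¬b = 1 ∧ 3 = 1
((b ⊃ a) ∨ ¬b) ∧ (a ∧ ¬b) = 4 ∧ 1 = 1
¬(((b ⊃ a) ∨ ¬b) ∧ (a ∧ ¬b)) = ¬1 = 3

3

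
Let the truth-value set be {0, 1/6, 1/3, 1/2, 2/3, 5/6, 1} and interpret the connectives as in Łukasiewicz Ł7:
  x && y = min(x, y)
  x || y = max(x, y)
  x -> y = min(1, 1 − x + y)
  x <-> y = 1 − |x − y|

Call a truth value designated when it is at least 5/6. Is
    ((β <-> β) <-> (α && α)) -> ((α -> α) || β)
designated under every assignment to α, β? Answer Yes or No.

At α = 1/2, β = 0, for instance:
β <-> β = 0 <-> 0 = 1
α && α = 1/2 && 1/2 = 1/2
(β <-> β) <-> (α && α) = 1 <-> 1/2 = 1/2
α -> α = 1/2 -> 1/2 = 1
(α -> α) || β = 1 || 0 = 1
((β <-> β) <-> (α && α)) -> ((α -> α) || β) = 1/2 -> 1 = 1
and checking the remaining 48 assignments likewise gives ≥ 5/6 in every case.

Yes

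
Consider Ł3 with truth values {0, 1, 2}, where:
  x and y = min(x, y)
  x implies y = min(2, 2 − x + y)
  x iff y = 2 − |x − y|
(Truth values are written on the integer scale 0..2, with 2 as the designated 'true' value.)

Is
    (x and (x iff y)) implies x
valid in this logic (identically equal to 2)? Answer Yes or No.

Yes

x = 0, y = 0 ↦ 2
x = 0, y = 1 ↦ 2
x = 0, y = 2 ↦ 2
x = 1, y = 0 ↦ 2
x = 1, y = 1 ↦ 2
x = 1, y = 2 ↦ 2
x = 2, y = 0 ↦ 2
x = 2, y = 1 ↦ 2
x = 2, y = 2 ↦ 2
Every assignment gives a value ≥ 2.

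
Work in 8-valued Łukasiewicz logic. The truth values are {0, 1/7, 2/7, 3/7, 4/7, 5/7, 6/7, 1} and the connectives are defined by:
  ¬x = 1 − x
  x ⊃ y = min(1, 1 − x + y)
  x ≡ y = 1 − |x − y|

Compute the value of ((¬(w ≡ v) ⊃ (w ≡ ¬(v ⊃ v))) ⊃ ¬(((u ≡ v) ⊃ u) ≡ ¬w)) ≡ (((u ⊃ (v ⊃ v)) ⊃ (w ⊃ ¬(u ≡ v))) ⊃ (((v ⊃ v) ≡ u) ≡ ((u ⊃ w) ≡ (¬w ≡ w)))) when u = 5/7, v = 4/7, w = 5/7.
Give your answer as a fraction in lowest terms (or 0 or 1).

w ≡ v = 5/7 ≡ 4/7 = 6/7
¬(w ≡ v) = ¬6/7 = 1/7
v ⊃ v = 4/7 ⊃ 4/7 = 1
¬(v ⊃ v) = ¬1 = 0
w ≡ ¬(v ⊃ v) = 5/7 ≡ 0 = 2/7
¬(w ≡ v) ⊃ (w ≡ ¬(v ⊃ v)) = 1/7 ⊃ 2/7 = 1
u ≡ v = 5/7 ≡ 4/7 = 6/7
(u ≡ v) ⊃ u = 6/7 ⊃ 5/7 = 6/7
¬w = ¬5/7 = 2/7
((u ≡ v) ⊃ u) ≡ ¬w = 6/7 ≡ 2/7 = 3/7
¬(((u ≡ v) ⊃ u) ≡ ¬w) = ¬3/7 = 4/7
(¬(w ≡ v) ⊃ (w ≡ ¬(v ⊃ v))) ⊃ ¬(((u ≡ v) ⊃ u) ≡ ¬w) = 1 ⊃ 4/7 = 4/7
v ⊃ v = 4/7 ⊃ 4/7 = 1
u ⊃ (v ⊃ v) = 5/7 ⊃ 1 = 1
u ≡ v = 5/7 ≡ 4/7 = 6/7
¬(u ≡ v) = ¬6/7 = 1/7
w ⊃ ¬(u ≡ v) = 5/7 ⊃ 1/7 = 3/7
(u ⊃ (v ⊃ v)) ⊃ (w ⊃ ¬(u ≡ v)) = 1 ⊃ 3/7 = 3/7
v ⊃ v = 4/7 ⊃ 4/7 = 1
(v ⊃ v) ≡ u = 1 ≡ 5/7 = 5/7
u ⊃ w = 5/7 ⊃ 5/7 = 1
¬w = ¬5/7 = 2/7
¬w ≡ w = 2/7 ≡ 5/7 = 4/7
(u ⊃ w) ≡ (¬w ≡ w) = 1 ≡ 4/7 = 4/7
((v ⊃ v) ≡ u) ≡ ((u ⊃ w) ≡ (¬w ≡ w)) = 5/7 ≡ 4/7 = 6/7
((u ⊃ (v ⊃ v)) ⊃ (w ⊃ ¬(u ≡ v))) ⊃ (((v ⊃ v) ≡ u) ≡ ((u ⊃ w) ≡ (¬w ≡ w))) = 3/7 ⊃ 6/7 = 1
((¬(w ≡ v) ⊃ (w ≡ ¬(v ⊃ v))) ⊃ ¬(((u ≡ v) ⊃ u) ≡ ¬w)) ≡ (((u ⊃ (v ⊃ v)) ⊃ (w ⊃ ¬(u ≡ v))) ⊃ (((v ⊃ v) ≡ u) ≡ ((u ⊃ w) ≡ (¬w ≡ w)))) = 4/7 ≡ 1 = 4/7

4/7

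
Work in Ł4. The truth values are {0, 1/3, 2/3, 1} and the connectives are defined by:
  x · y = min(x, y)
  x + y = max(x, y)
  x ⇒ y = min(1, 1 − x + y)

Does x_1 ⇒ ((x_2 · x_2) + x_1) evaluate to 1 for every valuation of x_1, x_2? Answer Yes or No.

Yes

x_1 = 0, x_2 = 0 ↦ 1
x_1 = 0, x_2 = 1/3 ↦ 1
x_1 = 0, x_2 = 2/3 ↦ 1
x_1 = 0, x_2 = 1 ↦ 1
x_1 = 1/3, x_2 = 0 ↦ 1
x_1 = 1/3, x_2 = 1/3 ↦ 1
x_1 = 1/3, x_2 = 2/3 ↦ 1
x_1 = 1/3, x_2 = 1 ↦ 1
x_1 = 2/3, x_2 = 0 ↦ 1
x_1 = 2/3, x_2 = 1/3 ↦ 1
x_1 = 2/3, x_2 = 2/3 ↦ 1
x_1 = 2/3, x_2 = 1 ↦ 1
x_1 = 1, x_2 = 0 ↦ 1
x_1 = 1, x_2 = 1/3 ↦ 1
x_1 = 1, x_2 = 2/3 ↦ 1
x_1 = 1, x_2 = 1 ↦ 1
Every assignment gives a value ≥ 1.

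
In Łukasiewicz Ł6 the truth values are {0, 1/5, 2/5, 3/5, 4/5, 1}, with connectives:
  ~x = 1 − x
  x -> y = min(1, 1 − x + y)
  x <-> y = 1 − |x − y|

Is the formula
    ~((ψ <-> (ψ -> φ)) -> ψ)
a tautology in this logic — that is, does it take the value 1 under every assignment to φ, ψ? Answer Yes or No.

Counterexample: take φ = 0, ψ = 0.
ψ -> φ = 0 -> 0 = 1
ψ <-> (ψ -> φ) = 0 <-> 1 = 0
(ψ <-> (ψ -> φ)) -> ψ = 0 -> 0 = 1
~((ψ <-> (ψ -> φ)) -> ψ) = ~1 = 0
This gives 0 ≠ 1.

No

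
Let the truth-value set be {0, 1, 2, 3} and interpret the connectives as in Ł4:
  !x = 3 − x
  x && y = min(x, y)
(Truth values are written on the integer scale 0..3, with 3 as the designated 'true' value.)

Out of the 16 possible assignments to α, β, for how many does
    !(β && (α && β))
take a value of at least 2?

12

α = 0, β = 0 ↦ 3  ≥
α = 0, β = 1 ↦ 3  ≥
α = 0, β = 2 ↦ 3  ≥
α = 0, β = 3 ↦ 3  ≥
α = 1, β = 0 ↦ 3  ≥
α = 1, β = 1 ↦ 2  ≥
α = 1, β = 2 ↦ 2  ≥
α = 1, β = 3 ↦ 2  ≥
α = 2, β = 0 ↦ 3  ≥
α = 2, β = 1 ↦ 2  ≥
α = 2, β = 2 ↦ 1  <
α = 2, β = 3 ↦ 1  <
α = 3, β = 0 ↦ 3  ≥
α = 3, β = 1 ↦ 2  ≥
α = 3, β = 2 ↦ 1  <
α = 3, β = 3 ↦ 0  <
So 12 of the 16 assignments meet the threshold.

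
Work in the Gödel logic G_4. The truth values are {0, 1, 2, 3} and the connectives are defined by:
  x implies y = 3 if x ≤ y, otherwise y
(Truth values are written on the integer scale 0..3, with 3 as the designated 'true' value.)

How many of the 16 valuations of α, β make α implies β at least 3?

α = 0, β = 0 ↦ 3  ≥
α = 0, β = 1 ↦ 3  ≥
α = 0, β = 2 ↦ 3  ≥
α = 0, β = 3 ↦ 3  ≥
α = 1, β = 0 ↦ 0  <
α = 1, β = 1 ↦ 3  ≥
α = 1, β = 2 ↦ 3  ≥
α = 1, β = 3 ↦ 3  ≥
α = 2, β = 0 ↦ 0  <
α = 2, β = 1 ↦ 1  <
α = 2, β = 2 ↦ 3  ≥
α = 2, β = 3 ↦ 3  ≥
α = 3, β = 0 ↦ 0  <
α = 3, β = 1 ↦ 1  <
α = 3, β = 2 ↦ 2  <
α = 3, β = 3 ↦ 3  ≥
So 10 of the 16 assignments meet the threshold.

10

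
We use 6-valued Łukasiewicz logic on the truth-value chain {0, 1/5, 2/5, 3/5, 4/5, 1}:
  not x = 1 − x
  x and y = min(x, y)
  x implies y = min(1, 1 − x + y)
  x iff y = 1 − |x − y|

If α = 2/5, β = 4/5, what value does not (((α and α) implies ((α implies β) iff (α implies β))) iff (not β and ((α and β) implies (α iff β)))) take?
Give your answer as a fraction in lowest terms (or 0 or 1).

4/5

α and α = 2/5 and 2/5 = 2/5
α implies β = 2/5 implies 4/5 = 1
α implies β = 2/5 implies 4/5 = 1
(α implies β) iff (α implies β) = 1 iff 1 = 1
(α and α) implies ((α implies β) iff (α implies β)) = 2/5 implies 1 = 1
not β = not 4/5 = 1/5
α and β = 2/5 and 4/5 = 2/5
α iff β = 2/5 iff 4/5 = 3/5
(α and β) implies (α iff β) = 2/5 implies 3/5 = 1
not β and ((α and β) implies (α iff β)) = 1/5 and 1 = 1/5
((α and α) implies ((α implies β) iff (α implies β))) iff (not β and ((α and β) implies (α iff β))) = 1 iff 1/5 = 1/5
not (((α and α) implies ((α implies β) iff (α implies β))) iff (not β and ((α and β) implies (α iff β)))) = not 1/5 = 4/5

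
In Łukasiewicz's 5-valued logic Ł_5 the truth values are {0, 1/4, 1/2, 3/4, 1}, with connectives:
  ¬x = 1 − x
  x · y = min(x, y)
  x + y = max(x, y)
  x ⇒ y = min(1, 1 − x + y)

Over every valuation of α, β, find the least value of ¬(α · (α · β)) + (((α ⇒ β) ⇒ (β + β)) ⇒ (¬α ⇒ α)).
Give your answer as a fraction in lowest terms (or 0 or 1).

3/4

Take α = 1/4, β = 3/4:
α · β = 1/4 · 3/4 = 1/4
α · (α · β) = 1/4 · 1/4 = 1/4
¬(α · (α · β)) = ¬1/4 = 3/4
α ⇒ β = 1/4 ⇒ 3/4 = 1
β + β = 3/4 + 3/4 = 3/4
(α ⇒ β) ⇒ (β + β) = 1 ⇒ 3/4 = 3/4
¬α = ¬1/4 = 3/4
¬α ⇒ α = 3/4 ⇒ 1/4 = 1/2
((α ⇒ β) ⇒ (β + β)) ⇒ (¬α ⇒ α) = 3/4 ⇒ 1/2 = 3/4
¬(α · (α · β)) + (((α ⇒ β) ⇒ (β + β)) ⇒ (¬α ⇒ α)) = 3/4 + 3/4 = 3/4
No assignment yields a value below 3/4, so this is the minimum.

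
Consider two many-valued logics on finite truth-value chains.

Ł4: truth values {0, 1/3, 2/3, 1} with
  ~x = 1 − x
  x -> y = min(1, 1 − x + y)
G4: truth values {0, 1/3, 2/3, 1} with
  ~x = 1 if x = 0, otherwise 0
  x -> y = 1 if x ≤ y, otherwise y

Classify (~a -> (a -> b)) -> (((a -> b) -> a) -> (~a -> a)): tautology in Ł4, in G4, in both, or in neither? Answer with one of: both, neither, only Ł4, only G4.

both

In Ł4: every assignment gives 1 — tautology.
In G4: every assignment gives 1 — tautology.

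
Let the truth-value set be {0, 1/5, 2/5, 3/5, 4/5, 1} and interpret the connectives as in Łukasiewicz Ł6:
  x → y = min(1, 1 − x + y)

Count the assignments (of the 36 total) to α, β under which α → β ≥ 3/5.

value 1: 21 assignments (counts)
value 4/5: 5 assignments (counts)
value 3/5: 4 assignments (counts)
value 2/5: 3 assignments
value 1/5: 2 assignments
value 0: 1 assignment
So 30 of the 36 assignments meet the threshold.

30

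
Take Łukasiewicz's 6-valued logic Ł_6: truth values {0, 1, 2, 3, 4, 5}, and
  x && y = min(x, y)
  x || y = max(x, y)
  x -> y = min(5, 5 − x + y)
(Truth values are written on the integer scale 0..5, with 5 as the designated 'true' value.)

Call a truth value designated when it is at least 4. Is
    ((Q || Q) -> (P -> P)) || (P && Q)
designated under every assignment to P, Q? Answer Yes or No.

At P = 3, Q = 5, for instance:
Q || Q = 5 || 5 = 5
P -> P = 3 -> 3 = 5
(Q || Q) -> (P -> P) = 5 -> 5 = 5
P && Q = 3 && 5 = 3
((Q || Q) -> (P -> P)) || (P && Q) = 5 || 3 = 5
and checking the remaining 35 assignments likewise gives ≥ 4 in every case.

Yes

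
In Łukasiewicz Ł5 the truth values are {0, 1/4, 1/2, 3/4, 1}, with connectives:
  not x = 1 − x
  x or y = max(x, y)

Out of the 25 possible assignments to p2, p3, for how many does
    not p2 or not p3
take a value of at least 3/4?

value 1: 9 assignments (counts)
value 3/4: 7 assignments (counts)
value 1/2: 5 assignments
value 1/4: 3 assignments
value 0: 1 assignment
So 16 of the 25 assignments meet the threshold.

16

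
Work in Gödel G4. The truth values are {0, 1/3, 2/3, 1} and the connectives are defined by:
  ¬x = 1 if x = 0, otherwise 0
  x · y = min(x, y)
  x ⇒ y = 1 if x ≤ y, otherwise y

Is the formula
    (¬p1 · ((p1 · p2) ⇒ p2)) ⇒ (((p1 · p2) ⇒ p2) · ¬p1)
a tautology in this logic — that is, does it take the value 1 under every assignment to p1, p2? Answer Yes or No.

p1 = 0, p2 = 0 ↦ 1
p1 = 0, p2 = 1/3 ↦ 1
p1 = 0, p2 = 2/3 ↦ 1
p1 = 0, p2 = 1 ↦ 1
p1 = 1/3, p2 = 0 ↦ 1
p1 = 1/3, p2 = 1/3 ↦ 1
p1 = 1/3, p2 = 2/3 ↦ 1
p1 = 1/3, p2 = 1 ↦ 1
p1 = 2/3, p2 = 0 ↦ 1
p1 = 2/3, p2 = 1/3 ↦ 1
p1 = 2/3, p2 = 2/3 ↦ 1
p1 = 2/3, p2 = 1 ↦ 1
p1 = 1, p2 = 0 ↦ 1
p1 = 1, p2 = 1/3 ↦ 1
p1 = 1, p2 = 2/3 ↦ 1
p1 = 1, p2 = 1 ↦ 1
Every assignment gives a value ≥ 1.

Yes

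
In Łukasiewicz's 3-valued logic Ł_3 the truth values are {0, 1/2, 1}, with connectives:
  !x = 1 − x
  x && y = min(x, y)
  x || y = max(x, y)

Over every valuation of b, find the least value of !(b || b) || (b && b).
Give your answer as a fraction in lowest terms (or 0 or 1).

Take b = 1/2:
b || b = 1/2 || 1/2 = 1/2
!(b || b) = !1/2 = 1/2
b && b = 1/2 && 1/2 = 1/2
!(b || b) || (b && b) = 1/2 || 1/2 = 1/2
No assignment yields a value below 1/2, so this is the minimum.

1/2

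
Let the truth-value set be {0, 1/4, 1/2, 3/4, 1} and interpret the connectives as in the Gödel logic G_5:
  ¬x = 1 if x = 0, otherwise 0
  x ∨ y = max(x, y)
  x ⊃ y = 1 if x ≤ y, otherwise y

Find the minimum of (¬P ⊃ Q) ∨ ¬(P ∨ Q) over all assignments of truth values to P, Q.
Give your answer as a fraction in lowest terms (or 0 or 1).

Take P = 0, Q = 1/4:
¬P = ¬0 = 1
¬P ⊃ Q = 1 ⊃ 1/4 = 1/4
P ∨ Q = 0 ∨ 1/4 = 1/4
¬(P ∨ Q) = ¬1/4 = 0
(¬P ⊃ Q) ∨ ¬(P ∨ Q) = 1/4 ∨ 0 = 1/4
No assignment yields a value below 1/4, so this is the minimum.

1/4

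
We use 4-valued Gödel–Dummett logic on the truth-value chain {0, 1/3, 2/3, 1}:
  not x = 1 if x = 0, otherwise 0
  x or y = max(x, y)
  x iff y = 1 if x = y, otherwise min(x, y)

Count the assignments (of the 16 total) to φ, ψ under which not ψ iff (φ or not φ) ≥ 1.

φ = 0, ψ = 0 ↦ 1  ≥
φ = 0, ψ = 1/3 ↦ 0  <
φ = 0, ψ = 2/3 ↦ 0  <
φ = 0, ψ = 1 ↦ 0  <
φ = 1/3, ψ = 0 ↦ 1/3  <
φ = 1/3, ψ = 1/3 ↦ 0  <
φ = 1/3, ψ = 2/3 ↦ 0  <
φ = 1/3, ψ = 1 ↦ 0  <
φ = 2/3, ψ = 0 ↦ 2/3  <
φ = 2/3, ψ = 1/3 ↦ 0  <
φ = 2/3, ψ = 2/3 ↦ 0  <
φ = 2/3, ψ = 1 ↦ 0  <
φ = 1, ψ = 0 ↦ 1  ≥
φ = 1, ψ = 1/3 ↦ 0  <
φ = 1, ψ = 2/3 ↦ 0  <
φ = 1, ψ = 1 ↦ 0  <
So 2 of the 16 assignments meet the threshold.

2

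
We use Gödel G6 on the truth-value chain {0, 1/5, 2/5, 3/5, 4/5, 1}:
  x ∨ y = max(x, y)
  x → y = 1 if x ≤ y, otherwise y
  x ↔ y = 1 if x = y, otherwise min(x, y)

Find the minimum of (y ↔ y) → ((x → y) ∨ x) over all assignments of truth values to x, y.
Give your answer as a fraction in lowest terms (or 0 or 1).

1/5

Take x = 1/5, y = 0:
y ↔ y = 0 ↔ 0 = 1
x → y = 1/5 → 0 = 0
(x → y) ∨ x = 0 ∨ 1/5 = 1/5
(y ↔ y) → ((x → y) ∨ x) = 1 → 1/5 = 1/5
No assignment yields a value below 1/5, so this is the minimum.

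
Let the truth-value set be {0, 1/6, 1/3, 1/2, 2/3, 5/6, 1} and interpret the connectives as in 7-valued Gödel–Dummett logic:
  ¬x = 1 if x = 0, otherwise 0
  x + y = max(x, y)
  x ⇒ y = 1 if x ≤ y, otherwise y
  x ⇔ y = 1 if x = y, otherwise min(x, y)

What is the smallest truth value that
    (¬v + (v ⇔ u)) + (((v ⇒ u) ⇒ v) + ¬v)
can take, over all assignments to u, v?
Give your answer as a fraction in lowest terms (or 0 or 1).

1/6

Take u = 1/3, v = 1/6:
¬v = ¬1/6 = 0
v ⇔ u = 1/6 ⇔ 1/3 = 1/6
¬v + (v ⇔ u) = 0 + 1/6 = 1/6
v ⇒ u = 1/6 ⇒ 1/3 = 1
(v ⇒ u) ⇒ v = 1 ⇒ 1/6 = 1/6
¬v = ¬1/6 = 0
((v ⇒ u) ⇒ v) + ¬v = 1/6 + 0 = 1/6
(¬v + (v ⇔ u)) + (((v ⇒ u) ⇒ v) + ¬v) = 1/6 + 1/6 = 1/6
No assignment yields a value below 1/6, so this is the minimum.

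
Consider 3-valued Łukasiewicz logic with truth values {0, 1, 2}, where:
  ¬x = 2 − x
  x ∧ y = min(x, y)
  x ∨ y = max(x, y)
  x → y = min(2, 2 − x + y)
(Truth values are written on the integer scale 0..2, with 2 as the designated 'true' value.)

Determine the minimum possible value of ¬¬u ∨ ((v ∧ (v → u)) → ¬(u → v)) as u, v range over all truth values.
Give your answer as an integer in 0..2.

Take u = 0, v = 1:
¬u = ¬0 = 2
¬¬u = ¬2 = 0
v → u = 1 → 0 = 1
v ∧ (v → u) = 1 ∧ 1 = 1
u → v = 0 → 1 = 2
¬(u → v) = ¬2 = 0
(v ∧ (v → u)) → ¬(u → v) = 1 → 0 = 1
¬¬u ∨ ((v ∧ (v → u)) → ¬(u → v)) = 0 ∨ 1 = 1
No assignment yields a value below 1, so this is the minimum.

1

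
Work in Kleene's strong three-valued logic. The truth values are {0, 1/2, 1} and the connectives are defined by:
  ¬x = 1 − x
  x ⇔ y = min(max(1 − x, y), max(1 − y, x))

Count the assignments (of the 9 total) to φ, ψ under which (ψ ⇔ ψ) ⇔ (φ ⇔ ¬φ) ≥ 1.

φ = 0, ψ = 0 ↦ 0  <
φ = 0, ψ = 1/2 ↦ 1/2  <
φ = 0, ψ = 1 ↦ 0  <
φ = 1/2, ψ = 0 ↦ 1/2  <
φ = 1/2, ψ = 1/2 ↦ 1/2  <
φ = 1/2, ψ = 1 ↦ 1/2  <
φ = 1, ψ = 0 ↦ 0  <
φ = 1, ψ = 1/2 ↦ 1/2  <
φ = 1, ψ = 1 ↦ 0  <
So 0 of the 9 assignments meet the threshold.

0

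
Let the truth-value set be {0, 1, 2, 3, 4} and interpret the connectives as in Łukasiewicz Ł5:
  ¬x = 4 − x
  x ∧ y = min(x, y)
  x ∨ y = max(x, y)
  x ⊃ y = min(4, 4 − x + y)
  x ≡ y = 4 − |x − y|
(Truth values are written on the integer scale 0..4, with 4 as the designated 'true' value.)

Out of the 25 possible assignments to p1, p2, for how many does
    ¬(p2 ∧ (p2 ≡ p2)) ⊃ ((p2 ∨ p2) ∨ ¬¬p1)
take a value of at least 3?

value 4: 18 assignments (counts)
value 3: 2 assignments (counts)
value 2: 3 assignments
value 1: 1 assignment
value 0: 1 assignment
So 20 of the 25 assignments meet the threshold.

20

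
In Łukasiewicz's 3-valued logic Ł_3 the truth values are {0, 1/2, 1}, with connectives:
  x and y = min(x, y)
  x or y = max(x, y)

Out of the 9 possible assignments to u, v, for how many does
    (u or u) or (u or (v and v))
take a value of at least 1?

u = 0, v = 0 ↦ 0  <
u = 0, v = 1/2 ↦ 1/2  <
u = 0, v = 1 ↦ 1  ≥
u = 1/2, v = 0 ↦ 1/2  <
u = 1/2, v = 1/2 ↦ 1/2  <
u = 1/2, v = 1 ↦ 1  ≥
u = 1, v = 0 ↦ 1  ≥
u = 1, v = 1/2 ↦ 1  ≥
u = 1, v = 1 ↦ 1  ≥
So 5 of the 9 assignments meet the threshold.

5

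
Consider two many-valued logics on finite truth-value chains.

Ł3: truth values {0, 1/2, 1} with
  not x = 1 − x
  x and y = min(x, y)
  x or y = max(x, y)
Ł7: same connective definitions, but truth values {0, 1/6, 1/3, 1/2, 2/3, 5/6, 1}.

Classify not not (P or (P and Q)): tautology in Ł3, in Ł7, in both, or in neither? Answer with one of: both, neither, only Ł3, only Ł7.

In Ł3: at P = 0, Q = 0 the value is 0 — not a tautology.
In Ł7: at P = 0, Q = 0 the value is 0 — not a tautology.

neither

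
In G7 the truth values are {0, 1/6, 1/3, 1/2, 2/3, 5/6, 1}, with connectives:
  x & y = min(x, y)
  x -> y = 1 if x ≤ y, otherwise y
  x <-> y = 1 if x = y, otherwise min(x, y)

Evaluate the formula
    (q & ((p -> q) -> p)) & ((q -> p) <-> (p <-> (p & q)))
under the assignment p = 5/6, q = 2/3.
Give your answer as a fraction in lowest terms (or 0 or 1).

2/3

p -> q = 5/6 -> 2/3 = 2/3
(p -> q) -> p = 2/3 -> 5/6 = 1
q & ((p -> q) -> p) = 2/3 & 1 = 2/3
q -> p = 2/3 -> 5/6 = 1
p & q = 5/6 & 2/3 = 2/3
p <-> (p & q) = 5/6 <-> 2/3 = 2/3
(q -> p) <-> (p <-> (p & q)) = 1 <-> 2/3 = 2/3
(q & ((p -> q) -> p)) & ((q -> p) <-> (p <-> (p & q))) = 2/3 & 2/3 = 2/3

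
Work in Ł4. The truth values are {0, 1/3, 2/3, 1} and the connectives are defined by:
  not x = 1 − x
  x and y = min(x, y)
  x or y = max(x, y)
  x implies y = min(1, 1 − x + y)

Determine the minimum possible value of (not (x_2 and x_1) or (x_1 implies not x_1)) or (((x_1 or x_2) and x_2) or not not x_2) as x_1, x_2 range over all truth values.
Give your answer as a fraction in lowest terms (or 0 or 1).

Take x_1 = 2/3, x_2 = 1/3:
x_2 and x_1 = 1/3 and 2/3 = 1/3
not (x_2 and x_1) = not 1/3 = 2/3
not x_1 = not 2/3 = 1/3
x_1 implies not x_1 = 2/3 implies 1/3 = 2/3
not (x_2 and x_1) or (x_1 implies not x_1) = 2/3 or 2/3 = 2/3
x_1 or x_2 = 2/3 or 1/3 = 2/3
(x_1 or x_2) and x_2 = 2/3 and 1/3 = 1/3
not x_2 = not 1/3 = 2/3
not not x_2 = not 2/3 = 1/3
((x_1 or x_2) and x_2) or not not x_2 = 1/3 or 1/3 = 1/3
(not (x_2 and x_1) or (x_1 implies not x_1)) or (((x_1 or x_2) and x_2) or not not x_2) = 2/3 or 1/3 = 2/3
No assignment yields a value below 2/3, so this is the minimum.

2/3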